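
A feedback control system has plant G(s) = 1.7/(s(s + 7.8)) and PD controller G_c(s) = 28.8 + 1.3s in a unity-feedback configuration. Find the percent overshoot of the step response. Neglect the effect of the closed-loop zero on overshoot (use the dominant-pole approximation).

Forward path: (28.8 + 1.3s)·1.7/(s(s+7.8)). The closed-loop characteristic equation is s² + (7.8 + 1.7·1.3)s + 1.7·28.8 = 0.
That is s² + 10.01s + 48.96 = 0, so ω_n = 6.997 rad/s and ζ = 10.01/(2·6.997) = 0.7153.
%OS = 100·exp(−πζ/√(1−ζ²)) = 4.01%.

4.01%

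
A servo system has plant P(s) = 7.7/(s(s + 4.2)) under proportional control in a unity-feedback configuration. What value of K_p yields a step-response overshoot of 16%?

From %OS = 100·exp(−πζ/√(1−ζ²)) = 16%, ζ = −ln(0.16)/√(π²+ln²(0.16)) = 0.5039.
Characteristic equation s² + 4.2s + 7.7K_p = 0 gives ζ = 4.2/(2√(7.7K_p)).
Setting ζ = 0.5039: √(7.7K_p) = 4.2/(2·0.5039) = 4.168, so K_p = 17.37/7.7 = 2.26.

K_p = 2.26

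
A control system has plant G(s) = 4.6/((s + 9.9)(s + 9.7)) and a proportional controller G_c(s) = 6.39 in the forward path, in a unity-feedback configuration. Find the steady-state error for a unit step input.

0.766

The loop is type 0. Static position error constant K_pos = G_c(0)·G(0) = 6.39·0.0479 = 0.3061.
Steady-state error to a unit step: e_ss = 1/(1+K_pos) = 1/1.306 = 0.766.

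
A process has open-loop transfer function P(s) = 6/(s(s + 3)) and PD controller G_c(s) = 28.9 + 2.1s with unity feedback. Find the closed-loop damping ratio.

Forward path: (28.9 + 2.1s)·6/(s(s+3)). The closed-loop characteristic equation is s² + (3 + 6·2.1)s + 6·28.9 = 0.
That is s² + 15.6s + 173.4 = 0, so ω_n = 13.17 rad/s and ζ = 15.6/(2·13.17) = 0.5923.

ζ = 0.592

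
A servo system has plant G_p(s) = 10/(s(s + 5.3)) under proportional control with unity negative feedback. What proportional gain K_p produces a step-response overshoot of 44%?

K_p = 11

From %OS = 100·exp(−πζ/√(1−ζ²)) = 44%, ζ = −ln(0.44)/√(π²+ln²(0.44)) = 0.2528.
Characteristic equation s² + 5.3s + 10K_p = 0 gives ζ = 5.3/(2√(10K_p)).
Setting ζ = 0.2528: √(10K_p) = 5.3/(2·0.2528) = 10.48, so K_p = 109.9/10 = 11.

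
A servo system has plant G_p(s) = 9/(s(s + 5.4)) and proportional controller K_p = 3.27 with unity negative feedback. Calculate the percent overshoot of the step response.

16.5%

From 1 + K_pG_p(s) = 0: s² + 5.4s + 29.43 = 0 ⇒ ω_n = 5.425, ζ = 0.4977.
%OS = 100·exp(−πζ/√(1−ζ²)) = 100·exp(−π·0.4977/√0.7523) = 16.5%.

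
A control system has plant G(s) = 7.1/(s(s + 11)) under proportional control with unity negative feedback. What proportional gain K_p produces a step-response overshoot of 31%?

From %OS = 100·exp(−πζ/√(1−ζ²)) = 31%, ζ = −ln(0.31)/√(π²+ln²(0.31)) = 0.3493.
Characteristic equation s² + 11s + 7.1K_p = 0 gives ζ = 11/(2√(7.1K_p)).
Setting ζ = 0.3493: √(7.1K_p) = 11/(2·0.3493) = 15.75, so K_p = 247.9/7.1 = 34.9.

K_p = 34.9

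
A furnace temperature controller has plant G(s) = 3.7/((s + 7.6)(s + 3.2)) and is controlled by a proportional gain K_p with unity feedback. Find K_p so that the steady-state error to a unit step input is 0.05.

K_p = 125

Steady-state error for a unit step on this type-0 loop is 1/(1 + K_p·G(0)).
G(0) = 0.1521. Require 1/(1 + K_p·0.1521) = 0.05, so 1 + 0.1521·K_p = 20.
K_p = (20 − 1)/0.1521 = 125.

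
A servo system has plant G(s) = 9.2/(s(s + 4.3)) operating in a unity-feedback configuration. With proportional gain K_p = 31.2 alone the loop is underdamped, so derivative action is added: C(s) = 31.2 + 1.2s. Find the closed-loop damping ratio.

Forward path: (31.2 + 1.2s)·9.2/(s(s+4.3)). The closed-loop characteristic equation is s² + (4.3 + 9.2·1.2)s + 9.2·31.2 = 0.
That is s² + 15.34s + 287 = 0, so ω_n = 16.94 rad/s and ζ = 15.34/(2·16.94) = 0.4527.

ζ = 0.453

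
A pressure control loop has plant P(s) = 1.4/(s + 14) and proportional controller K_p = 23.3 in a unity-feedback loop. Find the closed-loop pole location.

Closed-loop transfer function: T(s) = K_p·P(s)/(1 + K_p·P(s)) = 32.62/(s + 14 + 32.62) = 32.62/(s + 46.62).
The closed-loop pole is at s = −46.62.

s = -46.62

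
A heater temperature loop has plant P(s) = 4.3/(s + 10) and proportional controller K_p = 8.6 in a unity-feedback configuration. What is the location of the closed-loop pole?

Closed-loop transfer function: T(s) = K_p·P(s)/(1 + K_p·P(s)) = 36.98/(s + 10 + 36.98) = 36.98/(s + 46.98).
The closed-loop pole is at s = −46.98.

s = -46.98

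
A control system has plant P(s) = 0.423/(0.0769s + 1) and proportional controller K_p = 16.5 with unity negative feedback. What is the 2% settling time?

Closed loop: T(s) = K_p·P/(1+K_p·P) = 6.979/(0.0769s + 1 + 6.979), with pole at s = −(1 + 6.979)/0.0769 = −103.8.
τ = 1/103.8 = 0.009637 s, so 2% settling time ≈ 4τ = 0.0385 s.

T_s ≈ 0.0385 s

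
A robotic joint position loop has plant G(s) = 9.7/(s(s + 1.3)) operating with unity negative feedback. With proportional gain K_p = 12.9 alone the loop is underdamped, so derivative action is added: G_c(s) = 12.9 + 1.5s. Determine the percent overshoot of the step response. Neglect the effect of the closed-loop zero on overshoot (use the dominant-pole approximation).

4.27%

Forward path: (12.9 + 1.5s)·9.7/(s(s+1.3)). The closed-loop characteristic equation is s² + (1.3 + 9.7·1.5)s + 9.7·12.9 = 0.
That is s² + 15.85s + 125.1 = 0, so ω_n = 11.19 rad/s and ζ = 15.85/(2·11.19) = 0.7085.
%OS = 100·exp(−πζ/√(1−ζ²)) = 4.27%.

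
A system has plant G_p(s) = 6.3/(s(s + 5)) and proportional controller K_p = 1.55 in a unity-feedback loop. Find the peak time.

From 1 + K_pG_p(s) = 0: s² + 5s + 9.765 = 0 ⇒ ω_n = 3.125, ζ = 0.8.
Damped frequency ω_d = ω_n√(1−ζ²) = 1.875 rad/s, so peak time T_p = π/ω_d = 1.68 s.

T_p = 1.68 s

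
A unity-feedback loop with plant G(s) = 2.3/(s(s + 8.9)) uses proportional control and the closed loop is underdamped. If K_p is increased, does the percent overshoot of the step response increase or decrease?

ζ = 8.9/(2√(2.3K_p)) decreases as K_p grows; lower damping means more overshoot.

increase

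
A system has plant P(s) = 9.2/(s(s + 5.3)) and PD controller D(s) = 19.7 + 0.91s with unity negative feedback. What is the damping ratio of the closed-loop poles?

ζ = 0.508

Forward path: (19.7 + 0.91s)·9.2/(s(s+5.3)). The closed-loop characteristic equation is s² + (5.3 + 9.2·0.91)s + 9.2·19.7 = 0.
That is s² + 13.67s + 181.2 = 0, so ω_n = 13.46 rad/s and ζ = 13.67/(2·13.46) = 0.5078.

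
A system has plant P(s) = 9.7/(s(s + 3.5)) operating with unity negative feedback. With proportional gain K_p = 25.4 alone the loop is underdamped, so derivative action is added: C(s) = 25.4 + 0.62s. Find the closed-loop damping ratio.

Forward path: (25.4 + 0.62s)·9.7/(s(s+3.5)). The closed-loop characteristic equation is s² + (3.5 + 9.7·0.62)s + 9.7·25.4 = 0.
That is s² + 9.514s + 246.4 = 0, so ω_n = 15.7 rad/s and ζ = 9.514/(2·15.7) = 0.3031.

ζ = 0.303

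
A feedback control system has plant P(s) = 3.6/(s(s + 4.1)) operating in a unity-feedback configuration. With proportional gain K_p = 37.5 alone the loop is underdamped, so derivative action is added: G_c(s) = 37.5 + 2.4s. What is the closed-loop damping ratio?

ζ = 0.548

Forward path: (37.5 + 2.4s)·3.6/(s(s+4.1)). The closed-loop characteristic equation is s² + (4.1 + 3.6·2.4)s + 3.6·37.5 = 0.
That is s² + 12.74s + 135 = 0, so ω_n = 11.62 rad/s and ζ = 12.74/(2·11.62) = 0.5482.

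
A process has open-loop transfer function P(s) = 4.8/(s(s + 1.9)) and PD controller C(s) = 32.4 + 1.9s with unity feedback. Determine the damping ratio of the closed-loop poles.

Forward path: (32.4 + 1.9s)·4.8/(s(s+1.9)). The closed-loop characteristic equation is s² + (1.9 + 4.8·1.9)s + 4.8·32.4 = 0.
That is s² + 11.02s + 155.5 = 0, so ω_n = 12.47 rad/s and ζ = 11.02/(2·12.47) = 0.4418.

ζ = 0.442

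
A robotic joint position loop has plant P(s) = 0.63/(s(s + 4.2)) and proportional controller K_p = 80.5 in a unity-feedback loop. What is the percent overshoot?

37.9%

Closed-loop characteristic equation: s² + 4.2s + 50.72 = 0, so ω_n = 7.121 rad/s and ζ = 4.2/(2·7.121) = 0.2949.
%OS = 100·exp(−πζ/√(1−ζ²)) = 100·exp(−π·0.2949/√0.913) = 37.9%.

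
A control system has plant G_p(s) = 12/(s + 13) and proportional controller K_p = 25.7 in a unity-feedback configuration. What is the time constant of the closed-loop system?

Closed-loop transfer function: T(s) = K_p·G_p(s)/(1 + K_p·G_p(s)) = 308.4/(s + 13 + 308.4) = 308.4/(s + 321.4).
Time constant τ = 1/321.4 = 0.00311 s.

τ = 0.00311 s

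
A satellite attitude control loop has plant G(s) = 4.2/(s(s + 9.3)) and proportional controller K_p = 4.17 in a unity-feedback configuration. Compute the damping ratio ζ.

The closed-loop denominator is s(s+9.3) + 4.17·4.2 = s² + 9.3s + 17.51.
Matching s² + 2ζω_n s + ω_n²: ω_n = √17.51 = 4.185 rad/s and 2ζω_n = 9.3, so ζ = 9.3/(2·4.185) = 1.11.

ζ = 1.11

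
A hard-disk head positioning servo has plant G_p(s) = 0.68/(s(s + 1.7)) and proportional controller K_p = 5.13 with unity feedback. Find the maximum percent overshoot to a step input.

From 1 + K_pG_p(s) = 0: s² + 1.7s + 3.488 = 0 ⇒ ω_n = 1.868, ζ = 0.4551.
%OS = 100·exp(−πζ/√(1−ζ²)) = 100·exp(−π·0.4551/√0.7929) = 20.1%.

20.1%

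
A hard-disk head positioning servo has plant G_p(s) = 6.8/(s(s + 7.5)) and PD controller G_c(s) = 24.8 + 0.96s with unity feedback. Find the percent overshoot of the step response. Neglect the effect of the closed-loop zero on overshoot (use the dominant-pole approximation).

13.3%

Forward path: (24.8 + 0.96s)·6.8/(s(s+7.5)). The closed-loop characteristic equation is s² + (7.5 + 6.8·0.96)s + 6.8·24.8 = 0.
That is s² + 14.03s + 168.6 = 0, so ω_n = 12.99 rad/s and ζ = 14.03/(2·12.99) = 0.5401.
%OS = 100·exp(−πζ/√(1−ζ²)) = 13.3%.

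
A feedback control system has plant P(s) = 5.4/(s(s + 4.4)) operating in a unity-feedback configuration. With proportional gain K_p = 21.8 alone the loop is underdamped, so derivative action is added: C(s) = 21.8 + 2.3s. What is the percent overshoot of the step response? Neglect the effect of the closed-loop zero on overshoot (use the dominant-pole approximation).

Forward path: (21.8 + 2.3s)·5.4/(s(s+4.4)). The closed-loop characteristic equation is s² + (4.4 + 5.4·2.3)s + 5.4·21.8 = 0.
That is s² + 16.82s + 117.7 = 0, so ω_n = 10.85 rad/s and ζ = 16.82/(2·10.85) = 0.7751.
%OS = 100·exp(−πζ/√(1−ζ²)) = 2.12%.

2.12%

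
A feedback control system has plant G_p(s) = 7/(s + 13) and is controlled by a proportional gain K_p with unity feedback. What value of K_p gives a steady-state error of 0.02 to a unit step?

The loop is type 0, so e_ss(step) = 1/(1 + K_pos) with K_pos = K_p·G_p(0).
G_p(0) = 0.5385. Require 1/(1 + K_p·0.5385) = 0.02, so 1 + 0.5385·K_p = 50.
K_p = (50 − 1)/0.5385 = 91.

K_p = 91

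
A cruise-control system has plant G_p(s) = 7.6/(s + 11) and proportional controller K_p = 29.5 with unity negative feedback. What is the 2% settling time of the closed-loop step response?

T_s ≈ 0.017 s

Closed-loop transfer function: T(s) = K_p·G_p(s)/(1 + K_p·G_p(s)) = 224.2/(s + 11 + 224.2) = 224.2/(s + 235.2).
Time constant τ = 1/235.2 = 0.004252 s, so the 2% settling time is about 4τ = 0.017 s.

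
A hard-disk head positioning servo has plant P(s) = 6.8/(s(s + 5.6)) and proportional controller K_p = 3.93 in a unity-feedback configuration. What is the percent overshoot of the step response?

13.2%

The closed-loop denominator s² + 5.6s + 26.72 gives ω_n = √26.72 = 5.17 and ζ = 5.6/(2ω_n) = 0.5416.
%OS = 100·exp(−πζ/√(1−ζ²)) = 100·exp(−π·0.5416/√0.7066) = 13.2%.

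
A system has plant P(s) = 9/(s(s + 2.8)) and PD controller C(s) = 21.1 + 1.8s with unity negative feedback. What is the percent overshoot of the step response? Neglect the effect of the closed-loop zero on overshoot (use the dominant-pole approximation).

5.03%

Forward path: (21.1 + 1.8s)·9/(s(s+2.8)). The closed-loop characteristic equation is s² + (2.8 + 9·1.8)s + 9·21.1 = 0.
That is s² + 19s + 189.9 = 0, so ω_n = 13.78 rad/s and ζ = 19/(2·13.78) = 0.6894.
%OS = 100·exp(−πζ/√(1−ζ²)) = 5.03%.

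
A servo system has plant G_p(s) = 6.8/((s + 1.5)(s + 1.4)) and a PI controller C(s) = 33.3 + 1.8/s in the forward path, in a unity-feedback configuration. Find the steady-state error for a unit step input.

0

The open loop C(s)G_p(s) has a pole at the origin (type 1), so the static position error constant is infinite and e_ss = 1/(1+∞) = 0.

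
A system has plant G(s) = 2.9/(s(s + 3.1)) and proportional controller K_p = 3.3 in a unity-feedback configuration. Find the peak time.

Closed-loop characteristic equation: s² + 3.1s + 9.57 = 0, so ω_n = 3.094 rad/s and ζ = 3.1/(2·3.094) = 0.501.
Damped frequency ω_d = ω_n√(1−ζ²) = 2.677 rad/s, so peak time T_p = π/ω_d = 1.17 s.

T_p = 1.17 s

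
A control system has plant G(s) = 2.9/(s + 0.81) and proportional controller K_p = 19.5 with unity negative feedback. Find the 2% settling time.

T_s ≈ 0.0697 s

Closed-loop transfer function: T(s) = K_p·G(s)/(1 + K_p·G(s)) = 56.55/(s + 0.81 + 56.55) = 56.55/(s + 57.36).
Time constant τ = 1/57.36 = 0.01743 s, so the 2% settling time is about 4τ = 0.0697 s.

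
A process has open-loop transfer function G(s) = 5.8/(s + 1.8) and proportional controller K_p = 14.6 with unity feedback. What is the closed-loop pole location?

Closed-loop transfer function: T(s) = K_p·G(s)/(1 + K_p·G(s)) = 84.68/(s + 1.8 + 84.68) = 84.68/(s + 86.48).
The closed-loop pole is at s = −86.48.

s = -86.48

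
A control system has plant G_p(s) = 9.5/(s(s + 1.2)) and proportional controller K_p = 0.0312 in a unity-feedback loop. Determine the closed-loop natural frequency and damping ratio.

With unity feedback the closed-loop characteristic equation is s² + 1.2s + 0.0312·9.5 = s² + 1.2s + 0.2964 = 0.
Matching s² + 2ζω_n s + ω_n²: ω_n = √0.2964 = 0.5444 rad/s and 2ζω_n = 1.2, so ζ = 1.2/(2·0.5444) = 1.1.

ω_n = 0.544 rad/s, ζ = 1.1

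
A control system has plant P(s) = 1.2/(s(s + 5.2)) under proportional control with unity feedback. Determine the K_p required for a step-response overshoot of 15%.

From %OS = 100·exp(−πζ/√(1−ζ²)) = 15%, ζ = −ln(0.15)/√(π²+ln²(0.15)) = 0.5169.
Characteristic equation s² + 5.2s + 1.2K_p = 0 gives ζ = 5.2/(2√(1.2K_p)).
Setting ζ = 0.5169: √(1.2K_p) = 5.2/(2·0.5169) = 5.03, so K_p = 25.3/1.2 = 21.1.

K_p = 21.1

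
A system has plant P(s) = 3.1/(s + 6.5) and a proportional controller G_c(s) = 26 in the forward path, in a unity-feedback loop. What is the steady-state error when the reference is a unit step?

The loop is type 0. Static position error constant K_pos = G_c(0)·P(0) = 26·0.4769 = 12.4.
Steady-state error to a unit step: e_ss = 1/(1+K_pos) = 1/13.4 = 0.0746.

0.0746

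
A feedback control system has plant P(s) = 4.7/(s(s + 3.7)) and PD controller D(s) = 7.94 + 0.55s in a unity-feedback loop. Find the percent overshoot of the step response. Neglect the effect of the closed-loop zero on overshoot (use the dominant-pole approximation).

Forward path: (7.94 + 0.55s)·4.7/(s(s+3.7)). The closed-loop characteristic equation is s² + (3.7 + 4.7·0.55)s + 4.7·7.94 = 0.
That is s² + 6.285s + 37.32 = 0, so ω_n = 6.109 rad/s and ζ = 6.285/(2·6.109) = 0.5144.
%OS = 100·exp(−πζ/√(1−ζ²)) = 15.2%.

15.2%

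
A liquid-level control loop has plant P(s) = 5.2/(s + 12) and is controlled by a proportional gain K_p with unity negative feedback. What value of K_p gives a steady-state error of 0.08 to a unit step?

The loop is type 0, so e_ss(step) = 1/(1 + K_pos) with K_pos = K_p·P(0).
P(0) = 0.4333. Require 1/(1 + K_p·0.4333) = 0.08, so 1 + 0.4333·K_p = 12.5.
K_p = (12.5 − 1)/0.4333 = 26.5.

K_p = 26.5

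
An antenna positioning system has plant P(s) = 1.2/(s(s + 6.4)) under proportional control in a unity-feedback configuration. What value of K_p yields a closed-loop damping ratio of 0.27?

Closed-loop characteristic equation: s² + 6.4s + K_p·1.2 = 0.
So ω_n = √(1.2K_p) and 2ζω_n = 6.4, giving ζ = 6.4/(2√(1.2K_p)).
Setting ζ = 0.27: √(1.2K_p) = 6.4/(2·0.27) = 11.85, so K_p = 140.5/1.2 = 117.

K_p = 117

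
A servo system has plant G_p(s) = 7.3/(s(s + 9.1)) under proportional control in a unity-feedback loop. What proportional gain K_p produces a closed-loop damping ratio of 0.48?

K_p = 12.3

Closed-loop characteristic equation: s² + 9.1s + K_p·7.3 = 0.
So ω_n = √(7.3K_p) and 2ζω_n = 9.1, giving ζ = 9.1/(2√(7.3K_p)).
Setting ζ = 0.48: √(7.3K_p) = 9.1/(2·0.48) = 9.479, so K_p = 89.85/7.3 = 12.3.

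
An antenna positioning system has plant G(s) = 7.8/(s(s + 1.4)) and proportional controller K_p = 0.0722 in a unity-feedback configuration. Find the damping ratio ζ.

ζ = 0.933

With unity feedback the closed-loop characteristic equation is s² + 1.4s + 0.0722·7.8 = s² + 1.4s + 0.5632 = 0.
So ω_n² = 0.5632 ⇒ ω_n = 0.7504 rad/s, and ζ = 1.4/(2ω_n) = 0.933.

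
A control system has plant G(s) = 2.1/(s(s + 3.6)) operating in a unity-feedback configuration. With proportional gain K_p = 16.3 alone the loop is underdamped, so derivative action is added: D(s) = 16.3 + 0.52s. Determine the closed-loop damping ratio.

Forward path: (16.3 + 0.52s)·2.1/(s(s+3.6)). The closed-loop characteristic equation is s² + (3.6 + 2.1·0.52)s + 2.1·16.3 = 0.
That is s² + 4.692s + 34.23 = 0, so ω_n = 5.851 rad/s and ζ = 4.692/(2·5.851) = 0.401.

ζ = 0.401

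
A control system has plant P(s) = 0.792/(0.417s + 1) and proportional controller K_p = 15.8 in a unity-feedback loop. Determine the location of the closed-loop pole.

s = -32.41

Closed loop: T(s) = K_p·P/(1+K_p·P) = 12.51/(0.417s + 1 + 12.51), with pole at s = −(1 + 12.51)/0.417 = −32.41.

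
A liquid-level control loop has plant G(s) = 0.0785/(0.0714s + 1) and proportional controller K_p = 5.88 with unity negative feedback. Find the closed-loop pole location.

s = -20.47

Closed loop: T(s) = K_p·G/(1+K_p·G) = 0.4616/(0.0714s + 1 + 0.4616), with pole at s = −(1 + 0.4616)/0.0714 = −20.47.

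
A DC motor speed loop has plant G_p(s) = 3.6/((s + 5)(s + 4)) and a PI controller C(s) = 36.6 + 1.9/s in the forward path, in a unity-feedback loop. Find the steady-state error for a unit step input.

0

The open loop C(s)G_p(s) has a pole at the origin (type 1), so the static position error constant is infinite and e_ss = 1/(1+∞) = 0.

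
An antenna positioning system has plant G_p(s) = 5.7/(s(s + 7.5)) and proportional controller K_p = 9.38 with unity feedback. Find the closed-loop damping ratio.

ζ = 0.513

The closed-loop denominator is s(s+7.5) + 9.38·5.7 = s² + 7.5s + 53.47.
Matching s² + 2ζω_n s + ω_n²: ω_n = √53.47 = 7.312 rad/s and 2ζω_n = 7.5, so ζ = 7.5/(2·7.312) = 0.513.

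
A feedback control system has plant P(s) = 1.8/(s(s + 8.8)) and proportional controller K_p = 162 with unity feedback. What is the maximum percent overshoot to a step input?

The closed-loop denominator s² + 8.8s + 291.6 gives ω_n = √291.6 = 17.08 and ζ = 8.8/(2ω_n) = 0.2577.
%OS = 100·exp(−πζ/√(1−ζ²)) = 100·exp(−π·0.2577/√0.9336) = 43.3%.

43.3%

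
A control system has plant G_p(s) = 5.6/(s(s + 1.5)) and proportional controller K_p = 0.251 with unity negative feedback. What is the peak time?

T_p = 3.42 s

Closed-loop characteristic equation: s² + 1.5s + 1.406 = 0, so ω_n = 1.186 rad/s and ζ = 1.5/(2·1.186) = 0.6326.
Damped frequency ω_d = ω_n√(1−ζ²) = 0.9182 rad/s, so peak time T_p = π/ω_d = 3.42 s.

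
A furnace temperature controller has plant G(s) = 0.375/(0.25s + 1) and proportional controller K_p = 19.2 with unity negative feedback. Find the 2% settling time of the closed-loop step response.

T_s ≈ 0.122 s

Closed loop: T(s) = K_p·G/(1+K_p·G) = 7.2/(0.25s + 1 + 7.2), with pole at s = −(1 + 7.2)/0.25 = −32.8.
τ = 1/32.8 = 0.03049 s, so 2% settling time ≈ 4τ = 0.122 s.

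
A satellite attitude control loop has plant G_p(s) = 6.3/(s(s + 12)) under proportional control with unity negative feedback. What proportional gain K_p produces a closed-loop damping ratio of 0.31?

Closed-loop characteristic equation: s² + 12s + K_p·6.3 = 0.
So ω_n = √(6.3K_p) and 2ζω_n = 12, giving ζ = 12/(2√(6.3K_p)).
Setting ζ = 0.31: √(6.3K_p) = 12/(2·0.31) = 19.35, so K_p = 374.6/6.3 = 59.5.

K_p = 59.5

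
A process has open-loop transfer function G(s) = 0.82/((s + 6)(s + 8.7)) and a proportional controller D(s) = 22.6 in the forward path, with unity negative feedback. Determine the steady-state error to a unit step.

The loop is type 0. Static position error constant K_pos = D(0)·G(0) = 22.6·0.01571 = 0.355.
Steady-state error to a unit step: e_ss = 1/(1+K_pos) = 1/1.355 = 0.738.

0.738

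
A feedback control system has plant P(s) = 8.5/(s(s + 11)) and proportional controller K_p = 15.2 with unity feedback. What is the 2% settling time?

T_s ≈ 0.727 s

The closed-loop denominator s² + 11s + 129.2 gives ω_n = √129.2 = 11.37 and ζ = 11/(2ω_n) = 0.4839.
2% settling time T_s ≈ 4/(ζω_n) = 4/5.5 = 0.727 s.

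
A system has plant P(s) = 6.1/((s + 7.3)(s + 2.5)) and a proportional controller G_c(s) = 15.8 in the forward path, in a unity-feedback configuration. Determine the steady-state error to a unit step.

0.159

The loop is type 0. Static position error constant K_pos = G_c(0)·P(0) = 15.8·0.3342 = 5.281.
Steady-state error to a unit step: e_ss = 1/(1+K_pos) = 1/6.281 = 0.159.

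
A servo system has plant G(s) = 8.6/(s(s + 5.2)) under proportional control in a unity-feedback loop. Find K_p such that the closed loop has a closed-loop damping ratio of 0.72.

Closed-loop characteristic equation: s² + 5.2s + K_p·8.6 = 0.
So ω_n = √(8.6K_p) and 2ζω_n = 5.2, giving ζ = 5.2/(2√(8.6K_p)).
Setting ζ = 0.72: √(8.6K_p) = 5.2/(2·0.72) = 3.611, so K_p = 13.04/8.6 = 1.52.

K_p = 1.52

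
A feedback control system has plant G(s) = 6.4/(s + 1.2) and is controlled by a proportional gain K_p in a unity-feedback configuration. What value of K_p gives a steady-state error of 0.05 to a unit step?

K_p = 3.56

The loop is type 0, so e_ss(step) = 1/(1 + K_pos) with K_pos = K_p·G(0).
G(0) = 5.333. Require 1/(1 + K_p·5.333) = 0.05, so 1 + 5.333·K_p = 20.
K_p = (20 − 1)/5.333 = 3.56.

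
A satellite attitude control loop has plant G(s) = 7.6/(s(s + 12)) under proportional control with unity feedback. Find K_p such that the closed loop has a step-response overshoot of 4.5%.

From %OS = 100·exp(−πζ/√(1−ζ²)) = 4.5%, ζ = −ln(0.045)/√(π²+ln²(0.045)) = 0.7025.
Characteristic equation s² + 12s + 7.6K_p = 0 gives ζ = 12/(2√(7.6K_p)).
Setting ζ = 0.7025: √(7.6K_p) = 12/(2·0.7025) = 8.541, so K_p = 72.95/7.6 = 9.6.

K_p = 9.6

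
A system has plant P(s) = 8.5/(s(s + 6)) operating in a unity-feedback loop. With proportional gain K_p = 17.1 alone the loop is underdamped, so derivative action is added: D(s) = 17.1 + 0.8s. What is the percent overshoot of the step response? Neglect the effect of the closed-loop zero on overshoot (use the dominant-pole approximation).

14%

Forward path: (17.1 + 0.8s)·8.5/(s(s+6)). The closed-loop characteristic equation is s² + (6 + 8.5·0.8)s + 8.5·17.1 = 0.
That is s² + 12.8s + 145.4 = 0, so ω_n = 12.06 rad/s and ζ = 12.8/(2·12.06) = 0.5309.
%OS = 100·exp(−πζ/√(1−ζ²)) = 14%.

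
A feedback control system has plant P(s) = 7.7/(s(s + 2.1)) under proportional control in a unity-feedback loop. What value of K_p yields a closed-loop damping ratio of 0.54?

K_p = 0.491

Closed-loop characteristic equation: s² + 2.1s + K_p·7.7 = 0.
So ω_n = √(7.7K_p) and 2ζω_n = 2.1, giving ζ = 2.1/(2√(7.7K_p)).
Setting ζ = 0.54: √(7.7K_p) = 2.1/(2·0.54) = 1.944, so K_p = 3.781/7.7 = 0.491.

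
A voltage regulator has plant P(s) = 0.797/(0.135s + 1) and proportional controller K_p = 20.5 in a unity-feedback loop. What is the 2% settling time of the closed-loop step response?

Closed loop: T(s) = K_p·P/(1+K_p·P) = 16.34/(0.135s + 1 + 16.34), with pole at s = −(1 + 16.34)/0.135 = −128.4.
τ = 1/128.4 = 0.007786 s, so 2% settling time ≈ 4τ = 0.0311 s.

T_s ≈ 0.0311 s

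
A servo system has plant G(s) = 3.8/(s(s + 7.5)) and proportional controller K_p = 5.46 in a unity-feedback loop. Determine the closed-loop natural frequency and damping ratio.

1 + K_p·G(s) = 0 gives s² + 7.5s + 20.75 = 0.
So ω_n² = 20.75 ⇒ ω_n = 4.555 rad/s, and ζ = 7.5/(2ω_n) = 0.823.

ω_n = 4.55 rad/s, ζ = 0.823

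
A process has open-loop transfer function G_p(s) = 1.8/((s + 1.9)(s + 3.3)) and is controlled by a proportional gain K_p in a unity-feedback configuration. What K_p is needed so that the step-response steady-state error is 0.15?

K_p = 19.7

The loop is type 0, so e_ss(step) = 1/(1 + K_pos) with K_pos = K_p·G_p(0).
G_p(0) = 0.2871. Require 1/(1 + K_p·0.2871) = 0.15, so 1 + 0.2871·K_p = 6.667.
K_p = (6.667 − 1)/0.2871 = 19.7.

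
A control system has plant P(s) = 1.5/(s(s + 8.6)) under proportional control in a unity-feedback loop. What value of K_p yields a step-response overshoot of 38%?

From %OS = 100·exp(−πζ/√(1−ζ²)) = 38%, ζ = −ln(0.38)/√(π²+ln²(0.38)) = 0.2943.
Characteristic equation s² + 8.6s + 1.5K_p = 0 gives ζ = 8.6/(2√(1.5K_p)).
Setting ζ = 0.2943: √(1.5K_p) = 8.6/(2·0.2943) = 14.61, so K_p = 213.4/1.5 = 142.

K_p = 142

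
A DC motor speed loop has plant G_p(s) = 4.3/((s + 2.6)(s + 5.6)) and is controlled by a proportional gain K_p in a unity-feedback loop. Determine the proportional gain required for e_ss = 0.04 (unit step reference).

K_p = 81.3

The loop is type 0, so e_ss(step) = 1/(1 + K_pos) with K_pos = K_p·G_p(0).
G_p(0) = 0.2953. Require 1/(1 + K_p·0.2953) = 0.04, so 1 + 0.2953·K_p = 25.
K_p = (25 − 1)/0.2953 = 81.3.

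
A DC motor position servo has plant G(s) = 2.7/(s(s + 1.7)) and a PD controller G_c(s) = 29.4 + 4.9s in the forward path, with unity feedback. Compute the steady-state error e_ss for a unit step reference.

0

The open loop G_c(s)G(s) has a pole at the origin (type 1), so the static position error constant is infinite and e_ss = 1/(1+∞) = 0.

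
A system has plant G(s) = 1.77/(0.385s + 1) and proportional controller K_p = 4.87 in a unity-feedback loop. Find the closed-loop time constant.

τ = 0.04 s

Closed loop: T(s) = K_p·G/(1+K_p·G) = 8.62/(0.385s + 1 + 8.62), with pole at s = −(1 + 8.62)/0.385 = −24.99.
Closed-loop time constant τ = 1/24.99 = 0.04 s.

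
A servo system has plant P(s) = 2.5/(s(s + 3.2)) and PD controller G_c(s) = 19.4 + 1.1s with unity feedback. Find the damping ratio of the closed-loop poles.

ζ = 0.427

Forward path: (19.4 + 1.1s)·2.5/(s(s+3.2)). The closed-loop characteristic equation is s² + (3.2 + 2.5·1.1)s + 2.5·19.4 = 0.
That is s² + 5.95s + 48.5 = 0, so ω_n = 6.964 rad/s and ζ = 5.95/(2·6.964) = 0.4272.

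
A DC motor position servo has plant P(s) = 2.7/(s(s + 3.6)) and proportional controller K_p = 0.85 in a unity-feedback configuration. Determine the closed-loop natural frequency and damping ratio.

The closed-loop denominator is s(s+3.6) + 0.85·2.7 = s² + 3.6s + 2.295.
Matching s² + 2ζω_n s + ω_n²: ω_n = √2.295 = 1.515 rad/s and 2ζω_n = 3.6, so ζ = 3.6/(2·1.515) = 1.19.

ω_n = 1.51 rad/s, ζ = 1.19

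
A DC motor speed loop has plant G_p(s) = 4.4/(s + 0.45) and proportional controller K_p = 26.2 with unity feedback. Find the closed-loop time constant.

Closed-loop transfer function: T(s) = K_p·G_p(s)/(1 + K_p·G_p(s)) = 115.3/(s + 0.45 + 115.3) = 115.3/(s + 115.7).
Time constant τ = 1/115.7 = 0.00864 s.

τ = 0.00864 s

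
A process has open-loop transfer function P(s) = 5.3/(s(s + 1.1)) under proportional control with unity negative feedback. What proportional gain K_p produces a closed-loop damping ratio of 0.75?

K_p = 0.101

Closed-loop characteristic equation: s² + 1.1s + K_p·5.3 = 0.
So ω_n = √(5.3K_p) and 2ζω_n = 1.1, giving ζ = 1.1/(2√(5.3K_p)).
Setting ζ = 0.75: √(5.3K_p) = 1.1/(2·0.75) = 0.7333, so K_p = 0.5378/5.3 = 0.101.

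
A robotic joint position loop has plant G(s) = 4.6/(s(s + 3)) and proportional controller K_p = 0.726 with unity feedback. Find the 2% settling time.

T_s ≈ 2.67 s

Closed-loop characteristic equation: s² + 3s + 3.34 = 0, so ω_n = 1.827 rad/s and ζ = 3/(2·1.827) = 0.8208.
2% settling time T_s ≈ 4/(ζω_n) = 4/1.5 = 2.67 s.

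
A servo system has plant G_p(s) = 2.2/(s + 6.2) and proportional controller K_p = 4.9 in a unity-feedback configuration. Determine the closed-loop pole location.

Closed-loop transfer function: T(s) = K_p·G_p(s)/(1 + K_p·G_p(s)) = 10.78/(s + 6.2 + 10.78) = 10.78/(s + 16.98).
The closed-loop pole is at s = −16.98.

s = -16.98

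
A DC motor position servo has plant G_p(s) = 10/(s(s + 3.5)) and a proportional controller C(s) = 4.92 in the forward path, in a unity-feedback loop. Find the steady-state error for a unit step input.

0

The open loop C(s)G_p(s) has a pole at the origin (type 1), so the static position error constant is infinite and e_ss = 1/(1+∞) = 0.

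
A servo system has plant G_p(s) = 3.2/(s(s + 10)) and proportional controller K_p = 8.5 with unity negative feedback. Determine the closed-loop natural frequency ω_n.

ω_n = 5.22 rad/s

With unity feedback the closed-loop characteristic equation is s² + 10s + 8.5·3.2 = s² + 10s + 27.2 = 0.
Matching s² + 2ζω_n s + ω_n²: ω_n = √27.2 = 5.215 rad/s and 2ζω_n = 10, so ζ = 10/(2·5.215) = 0.959.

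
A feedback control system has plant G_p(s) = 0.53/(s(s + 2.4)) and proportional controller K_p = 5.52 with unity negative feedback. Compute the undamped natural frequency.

ω_n = 1.71 rad/s

With unity feedback the closed-loop characteristic equation is s² + 2.4s + 5.52·0.53 = s² + 2.4s + 2.926 = 0.
Matching s² + 2ζω_n s + ω_n²: ω_n = √2.926 = 1.71 rad/s and 2ζω_n = 2.4, so ζ = 2.4/(2·1.71) = 0.702.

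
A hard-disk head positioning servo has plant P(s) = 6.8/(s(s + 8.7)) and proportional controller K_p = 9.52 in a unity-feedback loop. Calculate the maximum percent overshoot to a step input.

The closed-loop denominator s² + 8.7s + 64.74 gives ω_n = √64.74 = 8.046 and ζ = 8.7/(2ω_n) = 0.5407.
%OS = 100·exp(−πζ/√(1−ζ²)) = 100·exp(−π·0.5407/√0.7077) = 13.3%.

13.3%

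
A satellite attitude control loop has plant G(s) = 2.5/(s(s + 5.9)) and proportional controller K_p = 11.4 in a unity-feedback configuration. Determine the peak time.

Closed-loop characteristic equation: s² + 5.9s + 28.5 = 0, so ω_n = 5.339 rad/s and ζ = 5.9/(2·5.339) = 0.5526.
Damped frequency ω_d = ω_n√(1−ζ²) = 4.449 rad/s, so peak time T_p = π/ω_d = 0.706 s.

T_p = 0.706 s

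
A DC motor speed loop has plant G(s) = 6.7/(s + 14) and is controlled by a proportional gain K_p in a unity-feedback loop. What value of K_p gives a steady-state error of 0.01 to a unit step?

K_p = 207

The loop is type 0, so e_ss(step) = 1/(1 + K_pos) with K_pos = K_p·G(0).
G(0) = 0.4786. Require 1/(1 + K_p·0.4786) = 0.01, so 1 + 0.4786·K_p = 100.
K_p = (100 − 1)/0.4786 = 207.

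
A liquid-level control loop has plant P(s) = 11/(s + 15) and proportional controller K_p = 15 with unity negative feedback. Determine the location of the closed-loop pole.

Closed-loop transfer function: T(s) = K_p·P(s)/(1 + K_p·P(s)) = 165/(s + 15 + 165) = 165/(s + 180).
The closed-loop pole is at s = −180.

s = -180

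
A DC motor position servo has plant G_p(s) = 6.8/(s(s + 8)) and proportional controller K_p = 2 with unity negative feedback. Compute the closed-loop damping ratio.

1 + K_p·G_p(s) = 0 gives s² + 8s + 13.6 = 0.
Matching s² + 2ζω_n s + ω_n²: ω_n = √13.6 = 3.688 rad/s and 2ζω_n = 8, so ζ = 8/(2·3.688) = 1.08.

ζ = 1.08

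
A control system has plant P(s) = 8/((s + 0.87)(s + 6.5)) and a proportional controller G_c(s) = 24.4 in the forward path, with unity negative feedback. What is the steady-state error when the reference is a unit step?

The loop is type 0. Static position error constant K_pos = G_c(0)·P(0) = 24.4·1.415 = 34.52.
Steady-state error to a unit step: e_ss = 1/(1+K_pos) = 1/35.52 = 0.0282.

0.0282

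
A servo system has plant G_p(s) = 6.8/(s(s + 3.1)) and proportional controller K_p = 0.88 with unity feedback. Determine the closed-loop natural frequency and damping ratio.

With unity feedback the closed-loop characteristic equation is s² + 3.1s + 0.88·6.8 = s² + 3.1s + 5.984 = 0.
Matching s² + 2ζω_n s + ω_n²: ω_n = √5.984 = 2.446 rad/s and 2ζω_n = 3.1, so ζ = 3.1/(2·2.446) = 0.634.

ω_n = 2.45 rad/s, ζ = 0.634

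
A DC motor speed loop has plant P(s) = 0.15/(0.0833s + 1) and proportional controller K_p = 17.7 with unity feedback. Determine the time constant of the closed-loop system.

τ = 0.0228 s

Closed loop: T(s) = K_p·P/(1+K_p·P) = 2.655/(0.0833s + 1 + 2.655), with pole at s = −(1 + 2.655)/0.0833 = −43.88.
Closed-loop time constant τ = 1/43.88 = 0.0228 s.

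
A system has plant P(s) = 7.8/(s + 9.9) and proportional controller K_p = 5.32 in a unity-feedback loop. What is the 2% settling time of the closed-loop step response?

Closed-loop transfer function: T(s) = K_p·P(s)/(1 + K_p·P(s)) = 41.5/(s + 9.9 + 41.5) = 41.5/(s + 51.4).
Time constant τ = 1/51.4 = 0.01946 s, so the 2% settling time is about 4τ = 0.0778 s.

T_s ≈ 0.0778 s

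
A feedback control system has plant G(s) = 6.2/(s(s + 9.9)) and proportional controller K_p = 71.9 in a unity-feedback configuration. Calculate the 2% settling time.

The closed-loop denominator s² + 9.9s + 445.8 gives ω_n = √445.8 = 21.11 and ζ = 9.9/(2ω_n) = 0.2344.
2% settling time T_s ≈ 4/(ζω_n) = 4/4.95 = 0.808 s.

T_s ≈ 0.808 s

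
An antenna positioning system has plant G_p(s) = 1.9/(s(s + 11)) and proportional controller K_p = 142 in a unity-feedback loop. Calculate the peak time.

T_p = 0.203 s

The closed-loop denominator s² + 11s + 269.8 gives ω_n = √269.8 = 16.43 and ζ = 11/(2ω_n) = 0.3348.
Damped frequency ω_d = ω_n√(1−ζ²) = 15.48 rad/s, so peak time T_p = π/ω_d = 0.203 s.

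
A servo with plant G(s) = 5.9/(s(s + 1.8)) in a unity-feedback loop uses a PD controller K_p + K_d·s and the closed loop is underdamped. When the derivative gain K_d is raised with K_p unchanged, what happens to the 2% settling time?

decrease

Characteristic equation s² + (1.8 + 5.9K_d)s + 5.9K_p = 0: raising K_d increases ζω_n = (1.8+5.9K_d)/2 while the loop stays underdamped, so T_s ≈ 4/(ζω_n) decreases.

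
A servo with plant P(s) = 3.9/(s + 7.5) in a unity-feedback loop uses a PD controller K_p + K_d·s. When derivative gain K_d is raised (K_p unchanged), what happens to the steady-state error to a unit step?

K_d affects only the transient (the s-coefficient); the DC loop gain, and hence e_ss, depends only on K_p.

unchanged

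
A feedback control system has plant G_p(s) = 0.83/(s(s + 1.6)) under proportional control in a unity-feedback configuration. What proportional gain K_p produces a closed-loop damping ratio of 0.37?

K_p = 5.63

Closed-loop characteristic equation: s² + 1.6s + K_p·0.83 = 0.
So ω_n = √(0.83K_p) and 2ζω_n = 1.6, giving ζ = 1.6/(2√(0.83K_p)).
Setting ζ = 0.37: √(0.83K_p) = 1.6/(2·0.37) = 2.162, so K_p = 4.675/0.83 = 5.63.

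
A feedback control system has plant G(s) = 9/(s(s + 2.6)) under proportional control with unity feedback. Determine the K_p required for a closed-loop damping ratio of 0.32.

Closed-loop characteristic equation: s² + 2.6s + K_p·9 = 0.
So ω_n = √(9K_p) and 2ζω_n = 2.6, giving ζ = 2.6/(2√(9K_p)).
Setting ζ = 0.32: √(9K_p) = 2.6/(2·0.32) = 4.062, so K_p = 16.5/9 = 1.83.

K_p = 1.83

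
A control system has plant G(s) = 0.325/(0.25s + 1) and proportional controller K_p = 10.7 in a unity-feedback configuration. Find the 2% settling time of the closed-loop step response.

T_s ≈ 0.223 s

Closed loop: T(s) = K_p·G/(1+K_p·G) = 3.478/(0.25s + 1 + 3.478), with pole at s = −(1 + 3.478)/0.25 = −17.91.
τ = 1/17.91 = 0.05583 s, so 2% settling time ≈ 4τ = 0.223 s.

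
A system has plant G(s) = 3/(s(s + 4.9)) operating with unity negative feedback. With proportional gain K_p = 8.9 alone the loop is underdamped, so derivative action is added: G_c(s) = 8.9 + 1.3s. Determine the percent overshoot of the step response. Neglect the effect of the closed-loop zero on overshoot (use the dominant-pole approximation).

Forward path: (8.9 + 1.3s)·3/(s(s+4.9)). The closed-loop characteristic equation is s² + (4.9 + 3·1.3)s + 3·8.9 = 0.
That is s² + 8.8s + 26.7 = 0, so ω_n = 5.167 rad/s and ζ = 8.8/(2·5.167) = 0.8515.
%OS = 100·exp(−πζ/√(1−ζ²)) = 0.608%.

0.608%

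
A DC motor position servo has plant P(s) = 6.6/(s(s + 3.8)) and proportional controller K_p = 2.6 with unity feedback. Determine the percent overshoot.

19.8%

The closed-loop denominator s² + 3.8s + 17.16 gives ω_n = √17.16 = 4.142 and ζ = 3.8/(2ω_n) = 0.4587.
%OS = 100·exp(−πζ/√(1−ζ²)) = 100·exp(−π·0.4587/√0.7896) = 19.8%.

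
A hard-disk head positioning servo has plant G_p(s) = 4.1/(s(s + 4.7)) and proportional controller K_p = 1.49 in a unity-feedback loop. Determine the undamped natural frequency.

ω_n = 2.47 rad/s

The closed-loop denominator is s(s+4.7) + 1.49·4.1 = s² + 4.7s + 6.109.
So ω_n² = 6.109 ⇒ ω_n = 2.472 rad/s, and ζ = 4.7/(2ω_n) = 0.951.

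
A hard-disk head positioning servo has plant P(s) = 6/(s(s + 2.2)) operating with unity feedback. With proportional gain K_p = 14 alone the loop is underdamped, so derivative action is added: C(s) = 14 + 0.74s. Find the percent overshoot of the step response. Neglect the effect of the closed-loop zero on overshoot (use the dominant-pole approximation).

Forward path: (14 + 0.74s)·6/(s(s+2.2)). The closed-loop characteristic equation is s² + (2.2 + 6·0.74)s + 6·14 = 0.
That is s² + 6.64s + 84 = 0, so ω_n = 9.165 rad/s and ζ = 6.64/(2·9.165) = 0.3622.
%OS = 100·exp(−πζ/√(1−ζ²)) = 29.5%.

29.5%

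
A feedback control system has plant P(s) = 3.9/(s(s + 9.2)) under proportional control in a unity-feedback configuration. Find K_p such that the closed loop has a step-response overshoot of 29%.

From %OS = 100·exp(−πζ/√(1−ζ²)) = 29%, ζ = −ln(0.29)/√(π²+ln²(0.29)) = 0.3666.
Characteristic equation s² + 9.2s + 3.9K_p = 0 gives ζ = 9.2/(2√(3.9K_p)).
Setting ζ = 0.3666: √(3.9K_p) = 9.2/(2·0.3666) = 12.55, so K_p = 157.4/3.9 = 40.4.

K_p = 40.4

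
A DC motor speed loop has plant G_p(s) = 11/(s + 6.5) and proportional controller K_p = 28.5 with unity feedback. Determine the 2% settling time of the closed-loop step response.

Closed-loop transfer function: T(s) = K_p·G_p(s)/(1 + K_p·G_p(s)) = 313.5/(s + 6.5 + 313.5) = 313.5/(s + 320).
Time constant τ = 1/320 = 0.003125 s, so the 2% settling time is about 4τ = 0.0125 s.

T_s ≈ 0.0125 s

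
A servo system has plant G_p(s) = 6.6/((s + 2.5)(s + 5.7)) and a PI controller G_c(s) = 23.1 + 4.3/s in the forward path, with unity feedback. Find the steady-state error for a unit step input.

0

The open loop G_c(s)G_p(s) has a pole at the origin (type 1), so the static position error constant is infinite and e_ss = 1/(1+∞) = 0.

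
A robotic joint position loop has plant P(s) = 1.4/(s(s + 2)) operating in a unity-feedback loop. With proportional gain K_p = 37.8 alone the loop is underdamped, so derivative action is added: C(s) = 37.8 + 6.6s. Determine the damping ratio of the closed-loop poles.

ζ = 0.773

Forward path: (37.8 + 6.6s)·1.4/(s(s+2)). The closed-loop characteristic equation is s² + (2 + 1.4·6.6)s + 1.4·37.8 = 0.
That is s² + 11.24s + 52.92 = 0, so ω_n = 7.275 rad/s and ζ = 11.24/(2·7.275) = 0.7725.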